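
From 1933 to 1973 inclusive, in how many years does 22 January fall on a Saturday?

6

Track 22 January's weekday year by year (advancing +1, or +2 across a Feb 29):
  1933: Sun  1934: Mon (+1)  1935: Tue (+1)  1936: Wed (+1)  1937: Fri (+2)
  1938: Sat (+1) ✓  1939: Sun (+1)  1940: Mon (+1)  1941: Wed (+2)  1942: Thu (+1)
  1943: Fri (+1)  1944: Sat (+1) ✓  1945: Mon (+2)  1946: Tue (+1)  … (13 more years) …
  1960: Fri (+1)  1961: Sun (+2)  1962: Mon (+1)  1963: Tue (+1)  1964: Wed (+1)
  1965: Fri (+2)  1966: Sat (+1) ✓  1967: Sun (+1)  1968: Mon (+1)  1969: Wed (+2)
  1970: Thu (+1)  1971: Fri (+1)  1972: Sat (+1) ✓  1973: Mon (+2)
Saturday years: 1938, 1944, 1949, 1955, 1966, 1972 — 6 in total.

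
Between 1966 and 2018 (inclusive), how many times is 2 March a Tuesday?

7

Track 2 March's weekday year by year (advancing +1, or +2 across a Feb 29):
  1966: Wed  1967: Thu (+1)  1968: Sat (+2)  1969: Sun (+1)  1970: Mon (+1)
  1971: Tue (+1) ✓  1972: Thu (+2)  1973: Fri (+1)  1974: Sat (+1)  1975: Sun (+1)
  1976: Tue (+2) ✓  1977: Wed (+1)  1978: Thu (+1)  1979: Fri (+1)  … (25 more years) …
  2005: Wed (+1)  2006: Thu (+1)  2007: Fri (+1)  2008: Sun (+2)  2009: Mon (+1)
  2010: Tue (+1) ✓  2011: Wed (+1)  2012: Fri (+2)  2013: Sat (+1)  2014: Sun (+1)
  2015: Mon (+1)  2016: Wed (+2)  2017: Thu (+1)  2018: Fri (+1)
Tuesday years: 1971, 1976, 1982, 1993, 1999, 2004, 2010 — 7 in total.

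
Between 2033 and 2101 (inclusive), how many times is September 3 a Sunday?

Track September 3's weekday year by year (advancing +1, or +2 across a Feb 29):
  2033: Sat  2034: Sun (+1) ✓  2035: Mon (+1)  2036: Wed (+2)  2037: Thu (+1)
  2038: Fri (+1)  2039: Sat (+1)  2040: Mon (+2)  2041: Tue (+1)  2042: Wed (+1)
  2043: Thu (+1)  2044: Sat (+2)  2045: Sun (+1) ✓  2046: Mon (+1)  … (41 more years) …
  2088: Fri (+2)  2089: Sat (+1)  2090: Sun (+1) ✓  2091: Mon (+1)  2092: Wed (+2)
  2093: Thu (+1)  2094: Fri (+1)  2095: Sat (+1)  2096: Mon (+2)  2097: Tue (+1)
  2098: Wed (+1)  2099: Thu (+1)  2100: Fri (+1)  2101: Sat (+1)
Sunday years: 2034, 2045, 2051, 2056, 2062, 2073, 2079, 2084, 2090 — 9 in total.

9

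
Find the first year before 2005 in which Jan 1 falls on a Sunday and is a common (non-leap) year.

1995

Jan 1 advances by 2 weekdays after a leap year and by 1 after a common year.
2005: Jan 1 is Saturday.
2004: Thursday (leap)
2003: Wednesday
2002: Tuesday
2001: Monday
2000: Saturday (leap)
1999: Friday
1998: Thursday
1997: Wednesday
1996: Monday (leap)
1995: Sunday
1995 begins on a Sunday and is a common year.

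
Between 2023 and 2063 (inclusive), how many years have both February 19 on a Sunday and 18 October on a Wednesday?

Check each year's weekday for February 19 and 18 October:
  2023: Sun/Wed ✓  2024: Mon/Fri  2025: Wed/Sat  2026: Thu/Sun  2027: Fri/Mon  2028: Sat/Wed  2029: Mon/Thu  2030: Tue/Fri  2031: Wed/Sat  2032: Thu/Mon  2033: Sat/Tue  2034: Sun/Wed ✓  2035: Mon/Thu  2036: Tue/Sat  …(13 more)…  2050: Sat/Tue  2051: Sun/Wed ✓  2052: Mon/Fri  2053: Wed/Sat  2054: Thu/Sun  2055: Fri/Mon  2056: Sat/Wed  2057: Mon/Thu  2058: Tue/Fri  2059: Wed/Sat  2060: Thu/Mon  2061: Sat/Tue  2062: Sun/Wed ✓  2063: Mon/Thu
Both conditions hold in: 2023, 2034, 2045, 2051, 2062 — 5.

5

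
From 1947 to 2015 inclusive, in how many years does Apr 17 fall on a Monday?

9

Track Apr 17's weekday year by year (advancing +1, or +2 across a Feb 29):
  1947: Thu  1948: Sat (+2)  1949: Sun (+1)  1950: Mon (+1) ✓  1951: Tue (+1)
  1952: Thu (+2)  1953: Fri (+1)  1954: Sat (+1)  1955: Sun (+1)  1956: Tue (+2)
  1957: Wed (+1)  1958: Thu (+1)  1959: Fri (+1)  1960: Sun (+2)  … (41 more years) …
  2002: Wed (+1)  2003: Thu (+1)  2004: Sat (+2)  2005: Sun (+1)  2006: Mon (+1) ✓
  2007: Tue (+1)  2008: Thu (+2)  2009: Fri (+1)  2010: Sat (+1)  2011: Sun (+1)
  2012: Tue (+2)  2013: Wed (+1)  2014: Thu (+1)  2015: Fri (+1)
Monday years: 1950, 1961, 1967, 1972, 1978, 1989, 1995, 2000, 2006 — 9 in total.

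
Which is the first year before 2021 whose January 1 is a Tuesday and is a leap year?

Jan 1 advances by 2 weekdays after a leap year and by 1 after a common year.
2021: Jan 1 is Friday.
2020: Wednesday (leap)
2019: Tuesday
2018: Monday
2017: Sunday
2016: Friday (leap)
2015: Thursday
2014: Wednesday
2013: Tuesday
2012: Sunday (leap)
2011: Saturday
2010: Friday
2009: Thursday
2008: Tuesday (leap)
2008 begins on a Tuesday and is a leap year.

2008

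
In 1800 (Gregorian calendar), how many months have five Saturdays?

A month of length L has five Saturdays iff its first Saturday is on day ≤ L−28 (so day 1–3 in a 31-day month, 1–2 in a 30-day month, day 1 in a leap February).
Checking each month of 1800: Jan starts Wed (31d); Feb starts Sat (28d); Mar starts Sat (31d) ✓; Apr starts Tue (30d); May starts Thu (31d) ✓; Jun starts Sun (30d); Jul starts Tue (31d); Aug starts Fri (31d) ✓; Sep starts Mon (30d); Oct starts Wed (31d); Nov starts Sat (30d) ✓; Dec starts Mon (31d).
Five-Saturday months: March, May, August, November → 4.

4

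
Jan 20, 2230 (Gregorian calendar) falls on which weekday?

Wednesday

January 1, 2230 is a Friday.
January 20 is day 20 of the year, i.e. 19 days after Jan 1.
19 mod 7 = 5, so advance 5 weekdays from Friday: Wednesday.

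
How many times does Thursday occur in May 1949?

4

May 1949 has 31 days and begins on Sunday.
The first Thursday is May 5.
Thursdays fall on 5, 12, 19, 26 — that's 4.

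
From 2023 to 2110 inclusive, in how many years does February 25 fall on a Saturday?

13

Track February 25's weekday year by year (advancing +1, or +2 across a Feb 29):
  2023: Sat ✓  2024: Sun (+1)  2025: Tue (+2)  2026: Wed (+1)  2027: Thu (+1)
  2028: Fri (+1)  2029: Sun (+2)  2030: Mon (+1)  2031: Tue (+1)  2032: Wed (+1)
  2033: Fri (+2)  2034: Sat (+1) ✓  2035: Sun (+1)  2036: Mon (+1)  … (60 more years) …
  2097: Mon (+2)  2098: Tue (+1)  2099: Wed (+1)  2100: Thu (+1)  2101: Fri (+1)
  2102: Sat (+1) ✓  2103: Sun (+1)  2104: Mon (+1)  2105: Wed (+2)  2106: Thu (+1)
  2107: Fri (+1)  2108: Sat (+1) ✓  2109: Mon (+2)  2110: Tue (+1)
Saturday years: 2023, 2034, 2040, 2045, 2051, 2062, 2068, 2073, 2079, 2090, 2096, 2102, 2108 — 13 in total.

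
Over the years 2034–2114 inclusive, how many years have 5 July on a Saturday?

Track 5 July's weekday year by year (advancing +1, or +2 across a Feb 29):
  2034: Wed  2035: Thu (+1)  2036: Sat (+2) ✓  2037: Sun (+1)  2038: Mon (+1)
  2039: Tue (+1)  2040: Thu (+2)  2041: Fri (+1)  2042: Sat (+1) ✓  2043: Sun (+1)
  2044: Tue (+2)  2045: Wed (+1)  2046: Thu (+1)  2047: Fri (+1)  … (53 more years) …
  2101: Tue (+1)  2102: Wed (+1)  2103: Thu (+1)  2104: Sat (+2) ✓  2105: Sun (+1)
  2106: Mon (+1)  2107: Tue (+1)  2108: Thu (+2)  2109: Fri (+1)  2110: Sat (+1) ✓
  2111: Sun (+1)  2112: Tue (+2)  2113: Wed (+1)  2114: Thu (+1)
Saturday years: 2036, 2042, 2053, 2059, 2064, 2070, 2081, 2087, 2092, 2098, 2104, 2110 — 12 in total.

12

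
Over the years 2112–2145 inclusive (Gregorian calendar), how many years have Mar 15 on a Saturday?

Track Mar 15's weekday year by year (advancing +1, or +2 across a Feb 29):
  2112: Tue  2113: Wed (+1)  2114: Thu (+1)  2115: Fri (+1)  2116: Sun (+2)
  2117: Mon (+1)  2118: Tue (+1)  2119: Wed (+1)  2120: Fri (+2)  2121: Sat (+1) ✓
  2122: Sun (+1)  2123: Mon (+1)  2124: Wed (+2)  2125: Thu (+1)  … (6 more years) …
  2132: Sat (+2) ✓  2133: Sun (+1)  2134: Mon (+1)  2135: Tue (+1)  2136: Thu (+2)
  2137: Fri (+1)  2138: Sat (+1) ✓  2139: Sun (+1)  2140: Tue (+2)  2141: Wed (+1)
  2142: Thu (+1)  2143: Fri (+1)  2144: Sun (+2)  2145: Mon (+1)
Saturday years: 2121, 2127, 2132, 2138 — 4 in total.

4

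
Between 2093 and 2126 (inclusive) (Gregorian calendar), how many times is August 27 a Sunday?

Track August 27's weekday year by year (advancing +1, or +2 across a Feb 29):
  2093: Thu  2094: Fri (+1)  2095: Sat (+1)  2096: Mon (+2)  2097: Tue (+1)
  2098: Wed (+1)  2099: Thu (+1)  2100: Fri (+1)  2101: Sat (+1)  2102: Sun (+1) ✓
  2103: Mon (+1)  2104: Wed (+2)  2105: Thu (+1)  2106: Fri (+1)  … (6 more years) …
  2113: Sun (+1) ✓  2114: Mon (+1)  2115: Tue (+1)  2116: Thu (+2)  2117: Fri (+1)
  2118: Sat (+1)  2119: Sun (+1) ✓  2120: Tue (+2)  2121: Wed (+1)  2122: Thu (+1)
  2123: Fri (+1)  2124: Sun (+2) ✓  2125: Mon (+1)  2126: Tue (+1)
Sunday years: 2102, 2113, 2119, 2124 — 4 in total.

4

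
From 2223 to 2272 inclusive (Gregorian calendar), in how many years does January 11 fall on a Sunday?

7

Track January 11's weekday year by year (advancing +1, or +2 across a Feb 29):
  2223: Sat  2224: Sun (+1) ✓  2225: Tue (+2)  2226: Wed (+1)  2227: Thu (+1)
  2228: Fri (+1)  2229: Sun (+2) ✓  2230: Mon (+1)  2231: Tue (+1)  2232: Wed (+1)
  2233: Fri (+2)  2234: Sat (+1)  2235: Sun (+1) ✓  2236: Mon (+1)  … (22 more years) …
  2259: Tue (+1)  2260: Wed (+1)  2261: Fri (+2)  2262: Sat (+1)  2263: Sun (+1) ✓
  2264: Mon (+1)  2265: Wed (+2)  2266: Thu (+1)  2267: Fri (+1)  2268: Sat (+1)
  2269: Mon (+2)  2270: Tue (+1)  2271: Wed (+1)  2272: Thu (+1)
Sunday years: 2224, 2229, 2235, 2246, 2252, 2257, 2263 — 7 in total.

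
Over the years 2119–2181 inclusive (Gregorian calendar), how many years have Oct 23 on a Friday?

9

Track Oct 23's weekday year by year (advancing +1, or +2 across a Feb 29):
  2119: Mon  2120: Wed (+2)  2121: Thu (+1)  2122: Fri (+1) ✓  2123: Sat (+1)
  2124: Mon (+2)  2125: Tue (+1)  2126: Wed (+1)  2127: Thu (+1)  2128: Sat (+2)
  2129: Sun (+1)  2130: Mon (+1)  2131: Tue (+1)  2132: Thu (+2)  … (35 more years) …
  2168: Sun (+2)  2169: Mon (+1)  2170: Tue (+1)  2171: Wed (+1)  2172: Fri (+2) ✓
  2173: Sat (+1)  2174: Sun (+1)  2175: Mon (+1)  2176: Wed (+2)  2177: Thu (+1)
  2178: Fri (+1) ✓  2179: Sat (+1)  2180: Mon (+2)  2181: Tue (+1)
Friday years: 2122, 2133, 2139, 2144, 2150, 2161, 2167, 2172, 2178 — 9 in total.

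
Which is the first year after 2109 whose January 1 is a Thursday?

Jan 1 advances by 2 weekdays after a leap year and by 1 after a common year.
2109: Jan 1 is Tuesday.
2110: Wednesday
2111: Thursday
2111 begins on a Thursday

2111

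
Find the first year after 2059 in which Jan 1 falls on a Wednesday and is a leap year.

Jan 1 advances by 2 weekdays after a leap year and by 1 after a common year.
2059: Jan 1 is Wednesday.
2060: Thursday (leap)
2061: Saturday
2062: Sunday
2063: Monday
2064: Tuesday (leap)
2065: Thursday
2066: Friday
2067: Saturday
2068: Sunday (leap)
2069: Tuesday
2070: Wednesday
2071: Thursday
2072: Friday (leap)
2073: Sunday
2074: Monday
2075: Tuesday
2076: Wednesday (leap)
2076 begins on a Wednesday and is a leap year.

2076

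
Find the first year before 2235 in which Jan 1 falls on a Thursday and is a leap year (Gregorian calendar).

2224

Jan 1 advances by 2 weekdays after a leap year and by 1 after a common year.
2235: Jan 1 is Thursday.
2234: Wednesday
2233: Tuesday
2232: Sunday (leap)
2231: Saturday
2230: Friday
2229: Thursday
2228: Tuesday (leap)
2227: Monday
2226: Sunday
2225: Saturday
2224: Thursday (leap)
2224 begins on a Thursday and is a leap year.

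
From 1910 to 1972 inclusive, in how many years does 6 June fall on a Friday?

Track 6 June's weekday year by year (advancing +1, or +2 across a Feb 29):
  1910: Mon  1911: Tue (+1)  1912: Thu (+2)  1913: Fri (+1) ✓  1914: Sat (+1)
  1915: Sun (+1)  1916: Tue (+2)  1917: Wed (+1)  1918: Thu (+1)  1919: Fri (+1) ✓
  1920: Sun (+2)  1921: Mon (+1)  1922: Tue (+1)  1923: Wed (+1)  … (35 more years) …
  1959: Sat (+1)  1960: Mon (+2)  1961: Tue (+1)  1962: Wed (+1)  1963: Thu (+1)
  1964: Sat (+2)  1965: Sun (+1)  1966: Mon (+1)  1967: Tue (+1)  1968: Thu (+2)
  1969: Fri (+1) ✓  1970: Sat (+1)  1971: Sun (+1)  1972: Tue (+2)
Friday years: 1913, 1919, 1924, 1930, 1941, 1947, 1952, 1958, 1969 — 9 in total.

9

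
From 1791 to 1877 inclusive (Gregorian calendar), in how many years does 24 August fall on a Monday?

Track 24 August's weekday year by year (advancing +1, or +2 across a Feb 29):
  1791: Wed  1792: Fri (+2)  1793: Sat (+1)  1794: Sun (+1)  1795: Mon (+1) ✓
  1796: Wed (+2)  1797: Thu (+1)  1798: Fri (+1)  1799: Sat (+1)  1800: Sun (+1)
  1801: Mon (+1) ✓  1802: Tue (+1)  1803: Wed (+1)  1804: Fri (+2)  … (59 more years) …
  1864: Wed (+2)  1865: Thu (+1)  1866: Fri (+1)  1867: Sat (+1)  1868: Mon (+2) ✓
  1869: Tue (+1)  1870: Wed (+1)  1871: Thu (+1)  1872: Sat (+2)  1873: Sun (+1)
  1874: Mon (+1) ✓  1875: Tue (+1)  1876: Thu (+2)  1877: Fri (+1)
Monday years: 1795, 1801, 1807, 1812, 1818, 1829, 1835, 1840, 1846, 1857, 1863, 1868, 1874 — 13 in total.

13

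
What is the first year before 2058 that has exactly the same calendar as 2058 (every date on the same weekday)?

Two years share a calendar iff Jan 1 falls on the same weekday and both are leap or both are common. 2058: Jan 1 is Tuesday, common year.
2057: Jan 1 Monday, common
2056: Jan 1 Saturday, leap
2055: Jan 1 Friday, common
2054: Jan 1 Thursday, common
2053: Jan 1 Wednesday, common
2052: Jan 1 Monday, leap
2051: Jan 1 Sunday, common
2050: Jan 1 Saturday, common
2049: Jan 1 Friday, common
2048: Jan 1 Wednesday, leap
2047: Jan 1 Tuesday, common
2047 matches on both conditions.

2047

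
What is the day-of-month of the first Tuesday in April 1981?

7

April 1, 1981 is a Wednesday, so the first Tuesday is the 7th.
The first Tuesday is 7 + 0 = 7.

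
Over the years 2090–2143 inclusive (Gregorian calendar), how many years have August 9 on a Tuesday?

8

Track August 9's weekday year by year (advancing +1, or +2 across a Feb 29):
  2090: Wed  2091: Thu (+1)  2092: Sat (+2)  2093: Sun (+1)  2094: Mon (+1)
  2095: Tue (+1) ✓  2096: Thu (+2)  2097: Fri (+1)  2098: Sat (+1)  2099: Sun (+1)
  2100: Mon (+1)  2101: Tue (+1) ✓  2102: Wed (+1)  2103: Thu (+1)  … (26 more years) …
  2130: Wed (+1)  2131: Thu (+1)  2132: Sat (+2)  2133: Sun (+1)  2134: Mon (+1)
  2135: Tue (+1) ✓  2136: Thu (+2)  2137: Fri (+1)  2138: Sat (+1)  2139: Sun (+1)
  2140: Tue (+2) ✓  2141: Wed (+1)  2142: Thu (+1)  2143: Fri (+1)
Tuesday years: 2095, 2101, 2107, 2112, 2118, 2129, 2135, 2140 — 8 in total.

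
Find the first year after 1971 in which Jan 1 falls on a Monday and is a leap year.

1996

Jan 1 advances by 2 weekdays after a leap year and by 1 after a common year.
1971: Jan 1 is Friday.
1972: Saturday (leap)
1973: Monday
1974: Tuesday
1975: Wednesday
1976: Thursday (leap)
1977: Saturday
1978: Sunday
1979: Monday
1980: Tuesday (leap)
1981: Thursday
1982: Friday
1983: Saturday
1984: Sunday (leap)
1985: Tuesday
1986: Wednesday
1987: Thursday
1988: Friday (leap)
1989: Sunday
1990: Monday
1991: Tuesday
1992: Wednesday (leap)
1993: Friday
1994: Saturday
1995: Sunday
1996: Monday (leap)
1996 begins on a Monday and is a leap year.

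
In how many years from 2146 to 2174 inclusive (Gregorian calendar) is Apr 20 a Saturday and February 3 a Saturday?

1

Check each year's weekday for Apr 20 and February 3:
  2146: Wed/Thu  2147: Thu/Fri  2148: Sat/Sat ✓  2149: Sun/Mon  2150: Mon/Tue  2151: Tue/Wed  2152: Thu/Thu  2153: Fri/Sat  2154: Sat/Sun  2155: Sun/Mon  2156: Tue/Tue  2157: Wed/Thu  2158: Thu/Fri  2159: Fri/Sat  2160: Sun/Sun  2161: Mon/Tue  2162: Tue/Wed  2163: Wed/Thu  2164: Fri/Fri  2165: Sat/Sun  2166: Sun/Mon  2167: Mon/Tue  2168: Wed/Wed  2169: Thu/Fri  2170: Fri/Sat  2171: Sat/Sun  2172: Mon/Mon  2173: Tue/Wed  2174: Wed/Thu
Both conditions hold in: 2148 — 1.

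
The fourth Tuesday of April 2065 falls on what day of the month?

April 1, 2065 is a Wednesday, so the first Tuesday is the 7th.
The fourth Tuesday is 7 + 21 = 28.

28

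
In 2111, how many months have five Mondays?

4

A month of length L has five Mondays iff its first Monday is on day ≤ L−28 (so day 1–3 in a 31-day month, 1–2 in a 30-day month, day 1 in a leap February).
Checking each month of 2111: Jan starts Thu (31d); Feb starts Sun (28d); Mar starts Sun (31d) ✓; Apr starts Wed (30d); May starts Fri (31d); Jun starts Mon (30d) ✓; Jul starts Wed (31d); Aug starts Sat (31d) ✓; Sep starts Tue (30d); Oct starts Thu (31d); Nov starts Sun (30d) ✓; Dec starts Tue (31d).
Five-Monday months: March, June, August, November → 4.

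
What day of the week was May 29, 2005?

January 1, 2005 is a Saturday.
May 29 is day 149 of the year, i.e. 148 days after Jan 1.
148 mod 7 = 1, so advance 1 weekday from Saturday: Sunday.

Sunday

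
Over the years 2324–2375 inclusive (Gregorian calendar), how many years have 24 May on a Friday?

8

Track 24 May's weekday year by year (advancing +1, or +2 across a Feb 29):
  2324: Sat  2325: Sun (+1)  2326: Mon (+1)  2327: Tue (+1)  2328: Thu (+2)
  2329: Fri (+1) ✓  2330: Sat (+1)  2331: Sun (+1)  2332: Tue (+2)  2333: Wed (+1)
  2334: Thu (+1)  2335: Fri (+1) ✓  2336: Sun (+2)  2337: Mon (+1)  … (24 more years) …
  2362: Thu (+1)  2363: Fri (+1) ✓  2364: Sun (+2)  2365: Mon (+1)  2366: Tue (+1)
  2367: Wed (+1)  2368: Fri (+2) ✓  2369: Sat (+1)  2370: Sun (+1)  2371: Mon (+1)
  2372: Wed (+2)  2373: Thu (+1)  2374: Fri (+1) ✓  2375: Sat (+1)
Friday years: 2329, 2335, 2340, 2346, 2357, 2363, 2368, 2374 — 8 in total.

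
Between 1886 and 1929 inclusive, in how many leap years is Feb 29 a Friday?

1

Leap years in 1886–1929: 10 of them.
Feb 29 weekday advances by 5 (mod 7) from one leap year to the next four years later (or differs when a century non-leap intervenes).
Leap-day weekdays: 1888:Wed 1892:Mon 1896:Sat 1904:Mon 1908:Sat 1912:Thu 1916:Tue 1920:Sun 1924:Fri✓ 1928:Wed
Friday: 1924 → 1.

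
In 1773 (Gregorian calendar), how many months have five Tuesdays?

4

A month of length L has five Tuesdays iff its first Tuesday is on day ≤ L−28 (so day 1–3 in a 31-day month, 1–2 in a 30-day month, day 1 in a leap February).
Checking each month of 1773: Jan starts Fri (31d); Feb starts Mon (28d); Mar starts Mon (31d) ✓; Apr starts Thu (30d); May starts Sat (31d); Jun starts Tue (30d) ✓; Jul starts Thu (31d); Aug starts Sun (31d) ✓; Sep starts Wed (30d); Oct starts Fri (31d); Nov starts Mon (30d) ✓; Dec starts Wed (31d).
Five-Tuesday months: March, June, August, November → 4.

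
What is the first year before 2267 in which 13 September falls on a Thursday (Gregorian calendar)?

From one year to the next, a fixed date's weekday advances by 1, or by 2 when a Feb 29 lies between the two dates.
2267: September 13 is Friday.
2266: Thursday (−1)
13 September falls on a Thursday in 2266.

2266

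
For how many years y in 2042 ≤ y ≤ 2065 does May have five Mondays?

10

May has 31 days; it has five Mondays when Monday falls among the first (month-length − 28) days — i.e. when May 1 is one of Monday/Sunday/Saturday.
May 1 by year: 2042:Thu 2043:Fri 2044:Sun✓ 2045:Mon✓ 2046:Tue 2047:Wed 2048:Fri 2049:Sat✓ 2050:Sun✓ 2051:Mon✓ 2052:Wed 2053:Thu 2054:Fri 2055:Sat✓ 2056:Mon✓ 2057:Tue 2058:Wed 2059:Thu 2060:Sat✓ 2061:Sun✓ 2062:Mon✓ 2063:Tue 2064:Thu 2065:Fri
Years with five Mondays: 2044, 2045, 2049, 2050, 2051, 2055, 2056, 2060, 2061, 2062 → 10.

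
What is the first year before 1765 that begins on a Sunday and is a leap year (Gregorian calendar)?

Jan 1 advances by 2 weekdays after a leap year and by 1 after a common year.
1765: Jan 1 is Tuesday.
1764: Sunday (leap)
1764 begins on a Sunday and is a leap year.

1764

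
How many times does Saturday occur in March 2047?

5

March 2047 has 31 days and begins on Friday.
The first Saturday is March 2.
Saturdays fall on 2, 9, 16, 23, 30 — that's 5.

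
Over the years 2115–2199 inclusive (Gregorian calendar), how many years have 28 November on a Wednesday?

Track 28 November's weekday year by year (advancing +1, or +2 across a Feb 29):
  2115: Thu  2116: Sat (+2)  2117: Sun (+1)  2118: Mon (+1)  2119: Tue (+1)
  2120: Thu (+2)  2121: Fri (+1)  2122: Sat (+1)  2123: Sun (+1)  2124: Tue (+2)
  2125: Wed (+1) ✓  2126: Thu (+1)  2127: Fri (+1)  2128: Sun (+2)  … (57 more years) …
  2186: Tue (+1)  2187: Wed (+1) ✓  2188: Fri (+2)  2189: Sat (+1)  2190: Sun (+1)
  2191: Mon (+1)  2192: Wed (+2) ✓  2193: Thu (+1)  2194: Fri (+1)  2195: Sat (+1)
  2196: Mon (+2)  2197: Tue (+1)  2198: Wed (+1) ✓  2199: Thu (+1)
Wednesday years: 2125, 2131, 2136, 2142, 2153, 2159, 2164, 2170, 2181, 2187, 2192, 2198 — 12 in total.

12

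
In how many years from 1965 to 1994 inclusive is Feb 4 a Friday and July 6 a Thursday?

1

Check each year's weekday for Feb 4 and July 6:
  1965: Thu/Tue  1966: Fri/Wed  1967: Sat/Thu  1968: Sun/Sat  1969: Tue/Sun  1970: Wed/Mon  1971: Thu/Tue  1972: Fri/Thu ✓  1973: Sun/Fri  1974: Mon/Sat  1975: Tue/Sun  1976: Wed/Tue  1977: Fri/Wed  1978: Sat/Thu  1979: Sun/Fri  1980: Mon/Sun  1981: Wed/Mon  1982: Thu/Tue  1983: Fri/Wed  1984: Sat/Fri  1985: Mon/Sat  1986: Tue/Sun  1987: Wed/Mon  1988: Thu/Wed  1989: Sat/Thu  1990: Sun/Fri  1991: Mon/Sat  1992: Tue/Mon  1993: Thu/Tue  1994: Fri/Wed
Both conditions hold in: 1972 — 1.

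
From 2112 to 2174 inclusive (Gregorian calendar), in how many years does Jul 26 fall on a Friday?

Track Jul 26's weekday year by year (advancing +1, or +2 across a Feb 29):
  2112: Tue  2113: Wed (+1)  2114: Thu (+1)  2115: Fri (+1) ✓  2116: Sun (+2)
  2117: Mon (+1)  2118: Tue (+1)  2119: Wed (+1)  2120: Fri (+2) ✓  2121: Sat (+1)
  2122: Sun (+1)  2123: Mon (+1)  2124: Wed (+2)  2125: Thu (+1)  … (35 more years) …
  2161: Sun (+1)  2162: Mon (+1)  2163: Tue (+1)  2164: Thu (+2)  2165: Fri (+1) ✓
  2166: Sat (+1)  2167: Sun (+1)  2168: Tue (+2)  2169: Wed (+1)  2170: Thu (+1)
  2171: Fri (+1) ✓  2172: Sun (+2)  2173: Mon (+1)  2174: Tue (+1)
Friday years: 2115, 2120, 2126, 2137, 2143, 2148, 2154, 2165, 2171 — 9 in total.

9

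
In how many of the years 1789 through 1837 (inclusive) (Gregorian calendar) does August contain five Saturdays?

August has 31 days; it has five Saturdays when Saturday falls among the first (month-length − 28) days — i.e. when August 1 is one of Saturday/Friday/Thursday.
August 1 by year: 1789:Sat✓ 1790:Sun 1791:Mon 1792:Wed 1793:Thu✓ 1794:Fri✓ 1795:Sat✓ 1796:Mon 1797:Tue 1798:Wed 1799:Thu✓ 1800:Fri✓ 1801:Sat✓ 1802:Sun 1803:Mon …(19 more)… 1823:Fri✓ 1824:Sun 1825:Mon 1826:Tue 1827:Wed 1828:Fri✓ 1829:Sat✓ 1830:Sun 1831:Mon 1832:Wed 1833:Thu✓ 1834:Fri✓ 1835:Sat✓ 1836:Mon 1837:Tue
Years with five Saturdays: 1789, 1793, 1794, 1795, 1799, 1800, 1801, 1805, 1806, 1807, 1811, 1812, 1816, 1817, 1818, 1822, 1823, 1828, 1829, 1833, 1834, 1835 → 22.

22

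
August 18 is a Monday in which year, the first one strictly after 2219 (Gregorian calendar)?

2223

From one year to the next, a fixed date's weekday advances by 1, or by 2 when a Feb 29 lies between the two dates.
2219: August 18 is Wednesday.
2220: Friday (+2)
2221: Saturday (+1)
2222: Sunday (+1)
2223: Monday (+1)
August 18 falls on a Monday in 2223.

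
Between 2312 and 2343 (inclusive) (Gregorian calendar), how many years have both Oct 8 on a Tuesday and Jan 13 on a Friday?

0

Check each year's weekday for Oct 8 and Jan 13:
  2312: Tue/Sat  2313: Wed/Mon  2314: Thu/Tue  2315: Fri/Wed  2316: Sun/Thu  2317: Mon/Sat  2318: Tue/Sun  2319: Wed/Mon  2320: Fri/Tue  2321: Sat/Thu  2322: Sun/Fri  2323: Mon/Sat  2324: Wed/Sun  2325: Thu/Tue  …(4 more)…  2330: Wed/Mon  2331: Thu/Tue  2332: Sat/Wed  2333: Sun/Fri  2334: Mon/Sat  2335: Tue/Sun  2336: Thu/Mon  2337: Fri/Wed  2338: Sat/Thu  2339: Sun/Fri  2340: Tue/Sat  2341: Wed/Mon  2342: Thu/Tue  2343: Fri/Wed
Both conditions hold in: no year — 0.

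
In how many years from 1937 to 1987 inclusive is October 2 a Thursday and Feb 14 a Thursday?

Check each year's weekday for October 2 and Feb 14:
  1937: Sat/Sun  1938: Sun/Mon  1939: Mon/Tue  1940: Wed/Wed  1941: Thu/Fri  1942: Fri/Sat  1943: Sat/Sun  1944: Mon/Mon  1945: Tue/Wed  1946: Wed/Thu  1947: Thu/Fri  1948: Sat/Sat  1949: Sun/Mon  1950: Mon/Tue  …(23 more)…  1974: Wed/Thu  1975: Thu/Fri  1976: Sat/Sat  1977: Sun/Mon  1978: Mon/Tue  1979: Tue/Wed  1980: Thu/Thu ✓  1981: Fri/Sat  1982: Sat/Sun  1983: Sun/Mon  1984: Tue/Tue  1985: Wed/Thu  1986: Thu/Fri  1987: Fri/Sat
Both conditions hold in: 1952, 1980 — 2.

2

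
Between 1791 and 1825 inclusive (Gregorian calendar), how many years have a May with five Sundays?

15

May has 31 days; it has five Sundays when Sunday falls among the first (month-length − 28) days — i.e. when May 1 is one of Sunday/Saturday/Friday.
May 1 by year: 1791:Sun✓ 1792:Tue 1793:Wed 1794:Thu 1795:Fri✓ 1796:Sun✓ 1797:Mon 1798:Tue 1799:Wed 1800:Thu 1801:Fri✓ 1802:Sat✓ 1803:Sun✓ 1804:Tue 1805:Wed …(5 more)… 1811:Wed 1812:Fri✓ 1813:Sat✓ 1814:Sun✓ 1815:Mon 1816:Wed 1817:Thu 1818:Fri✓ 1819:Sat✓ 1820:Mon 1821:Tue 1822:Wed 1823:Thu 1824:Sat✓ 1825:Sun✓
Years with five Sundays: 1791, 1795, 1796, 1801, 1802, 1803, 1807, 1808, 1812, 1813, 1814, 1818, 1819, 1824, 1825 → 15.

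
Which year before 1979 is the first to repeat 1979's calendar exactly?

1973

Two years share a calendar iff Jan 1 falls on the same weekday and both are leap or both are common. 1979: Jan 1 is Monday, common year.
1978: Jan 1 Sunday, common
1977: Jan 1 Saturday, common
1976: Jan 1 Thursday, leap
1975: Jan 1 Wednesday, common
1974: Jan 1 Tuesday, common
1973: Jan 1 Monday, common
1973 matches on both conditions.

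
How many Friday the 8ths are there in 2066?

2

Check the 8th of each month of 2066: Jan 8: Fri, Feb 8: Mon, Mar 8: Mon, Apr 8: Thu, May 8: Sat, Jun 8: Tue, Jul 8: Thu, Aug 8: Sun, Sep 8: Wed, Oct 8: Fri, Nov 8: Mon, Dec 8: Wed.
Friday occurs in January, October — 2 months.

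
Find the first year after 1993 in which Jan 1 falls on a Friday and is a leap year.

2016

Jan 1 advances by 2 weekdays after a leap year and by 1 after a common year.
1993: Jan 1 is Friday.
1994: Saturday
1995: Sunday
1996: Monday (leap)
1997: Wednesday
1998: Thursday
1999: Friday
2000: Saturday (leap)
2001: Monday
2002: Tuesday
2003: Wednesday
2004: Thursday (leap)
2005: Saturday
2006: Sunday
2007: Monday
2008: Tuesday (leap)
2009: Thursday
2010: Friday
2011: Saturday
2012: Sunday (leap)
2013: Tuesday
2014: Wednesday
2015: Thursday
2016: Friday (leap)
2016 begins on a Friday and is a leap year.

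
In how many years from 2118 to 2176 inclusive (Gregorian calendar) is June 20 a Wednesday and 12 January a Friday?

6

Check each year's weekday for June 20 and 12 January:
  2118: Mon/Wed  2119: Tue/Thu  2120: Thu/Fri  2121: Fri/Sun  2122: Sat/Mon  2123: Sun/Tue  2124: Tue/Wed  2125: Wed/Fri ✓  2126: Thu/Sat  2127: Fri/Sun  2128: Sun/Mon  2129: Mon/Wed  2130: Tue/Thu  2131: Wed/Fri ✓  …(31 more)…  2163: Mon/Wed  2164: Wed/Thu  2165: Thu/Sat  2166: Fri/Sun  2167: Sat/Mon  2168: Mon/Tue  2169: Tue/Thu  2170: Wed/Fri ✓  2171: Thu/Sat  2172: Sat/Sun  2173: Sun/Tue  2174: Mon/Wed  2175: Tue/Thu  2176: Thu/Fri
Both conditions hold in: 2125, 2131, 2142, 2153, 2159, 2170 — 6.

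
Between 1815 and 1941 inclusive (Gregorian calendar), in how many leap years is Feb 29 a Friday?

Leap years in 1815–1941: 31 of them.
Feb 29 weekday advances by 5 (mod 7) from one leap year to the next four years later (or differs when a century non-leap intervenes).
Leap-day weekdays: 1816:Thu 1820:Tue 1824:Sun 1828:Fri✓ 1832:Wed 1836:Mon 1840:Sat 1844:Thu 1848:Tue 1852:Sun 1856:Fri✓ 1860:Wed 1864:Mon …(5 more)… 1888:Wed 1892:Mon 1896:Sat 1904:Mon 1908:Sat 1912:Thu 1916:Tue 1920:Sun 1924:Fri✓ 1928:Wed 1932:Mon 1936:Sat 1940:Thu
Friday: 1828, 1856, 1884, 1924 → 4.

4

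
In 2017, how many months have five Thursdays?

4

A month of length L has five Thursdays iff its first Thursday is on day ≤ L−28 (so day 1–3 in a 31-day month, 1–2 in a 30-day month, day 1 in a leap February).
Checking each month of 2017: Jan starts Sun (31d); Feb starts Wed (28d); Mar starts Wed (31d) ✓; Apr starts Sat (30d); May starts Mon (31d); Jun starts Thu (30d) ✓; Jul starts Sat (31d); Aug starts Tue (31d) ✓; Sep starts Fri (30d); Oct starts Sun (31d); Nov starts Wed (30d) ✓; Dec starts Fri (31d).
Five-Thursday months: March, June, August, November → 4.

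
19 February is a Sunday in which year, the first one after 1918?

From one year to the next, a fixed date's weekday advances by 1, or by 2 when a Feb 29 lies between the two dates.
1918: February 19 is Tuesday.
1919: Wednesday (+1)
1920: Thursday (+1)
1921: Saturday (+2)
1922: Sunday (+1)
19 February falls on a Sunday in 1922.

1922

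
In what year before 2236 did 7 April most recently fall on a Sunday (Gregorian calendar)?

2233

From one year to the next, a fixed date's weekday advances by 1, or by 2 when a Feb 29 lies between the two dates.
2236: April 7 is Thursday.
2235: Tuesday (−2)
2234: Monday (−1)
2233: Sunday (−1)
7 April falls on a Sunday in 2233.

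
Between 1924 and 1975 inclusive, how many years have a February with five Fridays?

2

February has 28 days (29 in leap years); it has five Fridays when Friday falls among the first (month-length − 28) days — i.e. when February 1 is Friday in a leap year (never in a common year).
February 1 by year: 1924:Fri✓ 1925:Sun 1926:Mon 1927:Tue 1928:Wed 1929:Fri 1930:Sat 1931:Sun 1932:Mon 1933:Wed 1934:Thu 1935:Fri 1936:Sat 1937:Mon 1938:Tue …(22 more)… 1961:Wed 1962:Thu 1963:Fri 1964:Sat 1965:Mon 1966:Tue 1967:Wed 1968:Thu 1969:Sat 1970:Sun 1971:Mon 1972:Tue 1973:Thu 1974:Fri 1975:Sat
Years with five Fridays: 1924, 1952 → 2.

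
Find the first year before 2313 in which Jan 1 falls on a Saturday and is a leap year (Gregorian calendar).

2276

Jan 1 advances by 2 weekdays after a leap year and by 1 after a common year.
2313: Jan 1 is Wednesday.
2312: Monday (leap)
2311: Sunday
2310: Saturday
2309: Friday
2308: Wednesday (leap)
2307: Tuesday
2306: Monday
2305: Sunday
2304: Friday (leap)
2303: Thursday
2302: Wednesday
2301: Tuesday
2300: Monday
2299: Sunday
2298: Saturday
2297: Friday
2296: Wednesday (leap)
2295: Tuesday
2294: Monday
2293: Sunday
2292: Friday (leap)
2291: Thursday
2290: Wednesday
2289: Tuesday
2288: Sunday (leap)
2287: Saturday
2286: Friday
2285: Thursday
2284: Tuesday (leap)
2283: Monday
2282: Sunday
2281: Saturday
2280: Thursday (leap)
2279: Wednesday
2278: Tuesday
2277: Monday
2276: Saturday (leap)
2276 begins on a Saturday and is a leap year.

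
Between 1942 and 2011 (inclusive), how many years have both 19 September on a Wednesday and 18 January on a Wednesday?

2

Check each year's weekday for 19 September and 18 January:
  1942: Sat/Sun  1943: Sun/Mon  1944: Tue/Tue  1945: Wed/Thu  1946: Thu/Fri  1947: Fri/Sat  1948: Sun/Sun  1949: Mon/Tue  1950: Tue/Wed  1951: Wed/Thu  1952: Fri/Fri  1953: Sat/Sun  1954: Sun/Mon  1955: Mon/Tue  …(42 more)…  1998: Sat/Sun  1999: Sun/Mon  2000: Tue/Tue  2001: Wed/Thu  2002: Thu/Fri  2003: Fri/Sat  2004: Sun/Sun  2005: Mon/Tue  2006: Tue/Wed  2007: Wed/Thu  2008: Fri/Fri  2009: Sat/Sun  2010: Sun/Mon  2011: Mon/Tue
Both conditions hold in: 1956, 1984 — 2.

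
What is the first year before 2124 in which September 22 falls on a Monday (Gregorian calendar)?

2121

From one year to the next, a fixed date's weekday advances by 1, or by 2 when a Feb 29 lies between the two dates.
2124: September 22 is Friday.
2123: Wednesday (−2)
2122: Tuesday (−1)
2121: Monday (−1)
September 22 falls on a Monday in 2121.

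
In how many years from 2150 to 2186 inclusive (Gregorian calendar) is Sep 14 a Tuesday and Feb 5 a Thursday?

Check each year's weekday for Sep 14 and Feb 5:
  2150: Mon/Thu  2151: Tue/Fri  2152: Thu/Sat  2153: Fri/Mon  2154: Sat/Tue  2155: Sun/Wed  2156: Tue/Thu ✓  2157: Wed/Sat  2158: Thu/Sun  2159: Fri/Mon  2160: Sun/Tue  2161: Mon/Thu  2162: Tue/Fri  2163: Wed/Sat  …(9 more)…  2173: Tue/Fri  2174: Wed/Sat  2175: Thu/Sun  2176: Sat/Mon  2177: Sun/Wed  2178: Mon/Thu  2179: Tue/Fri  2180: Thu/Sat  2181: Fri/Mon  2182: Sat/Tue  2183: Sun/Wed  2184: Tue/Thu ✓  2185: Wed/Sat  2186: Thu/Sun
Both conditions hold in: 2156, 2184 — 2.

2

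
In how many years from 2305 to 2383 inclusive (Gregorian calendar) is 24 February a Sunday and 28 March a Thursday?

8

Check each year's weekday for 24 February and 28 March:
  2305: Fri/Tue  2306: Sat/Wed  2307: Sun/Thu ✓  2308: Mon/Sat  2309: Wed/Sun  2310: Thu/Mon  2311: Fri/Tue  2312: Sat/Thu  2313: Mon/Fri  2314: Tue/Sat  2315: Wed/Sun  2316: Thu/Tue  2317: Sat/Wed  2318: Sun/Thu ✓  …(51 more)…  2370: Tue/Sat  2371: Wed/Sun  2372: Thu/Tue  2373: Sat/Wed  2374: Sun/Thu ✓  2375: Mon/Fri  2376: Tue/Sun  2377: Thu/Mon  2378: Fri/Tue  2379: Sat/Wed  2380: Sun/Fri  2381: Tue/Sat  2382: Wed/Sun  2383: Thu/Mon
Both conditions hold in: 2307, 2318, 2329, 2335, 2346, 2357, 2363, 2374 — 8.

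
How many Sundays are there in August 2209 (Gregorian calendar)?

August 2209 has 31 days and begins on Tuesday.
The first Sunday is August 6.
Sundays fall on 6, 13, 20, 27 — that's 4.

4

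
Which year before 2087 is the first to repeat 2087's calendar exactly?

Two years share a calendar iff Jan 1 falls on the same weekday and both are leap or both are common. 2087: Jan 1 is Wednesday, common year.
2086: Jan 1 Tuesday, common
2085: Jan 1 Monday, common
2084: Jan 1 Saturday, leap
2083: Jan 1 Friday, common
2082: Jan 1 Thursday, common
2081: Jan 1 Wednesday, common
2081 matches on both conditions.

2081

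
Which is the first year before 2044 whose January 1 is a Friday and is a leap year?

Jan 1 advances by 2 weekdays after a leap year and by 1 after a common year.
2044: Jan 1 is Friday (leap).
2043: Thursday
2042: Wednesday
2041: Tuesday
2040: Sunday (leap)
2039: Saturday
2038: Friday
2037: Thursday
2036: Tuesday (leap)
2035: Monday
2034: Sunday
2033: Saturday
2032: Thursday (leap)
2031: Wednesday
2030: Tuesday
2029: Monday
2028: Saturday (leap)
2027: Friday
2026: Thursday
2025: Wednesday
2024: Monday (leap)
2023: Sunday
2022: Saturday
2021: Friday
2020: Wednesday (leap)
2019: Tuesday
2018: Monday
2017: Sunday
2016: Friday (leap)
2016 begins on a Friday and is a leap year.

2016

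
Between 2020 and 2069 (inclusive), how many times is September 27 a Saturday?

7

Track September 27's weekday year by year (advancing +1, or +2 across a Feb 29):
  2020: Sun  2021: Mon (+1)  2022: Tue (+1)  2023: Wed (+1)  2024: Fri (+2)
  2025: Sat (+1) ✓  2026: Sun (+1)  2027: Mon (+1)  2028: Wed (+2)  2029: Thu (+1)
  2030: Fri (+1)  2031: Sat (+1) ✓  2032: Mon (+2)  2033: Tue (+1)  … (22 more years) …
  2056: Wed (+2)  2057: Thu (+1)  2058: Fri (+1)  2059: Sat (+1) ✓  2060: Mon (+2)
  2061: Tue (+1)  2062: Wed (+1)  2063: Thu (+1)  2064: Sat (+2) ✓  2065: Sun (+1)
  2066: Mon (+1)  2067: Tue (+1)  2068: Thu (+2)  2069: Fri (+1)
Saturday years: 2025, 2031, 2036, 2042, 2053, 2059, 2064 — 7 in total.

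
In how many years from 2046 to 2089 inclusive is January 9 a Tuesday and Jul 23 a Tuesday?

2

Check each year's weekday for January 9 and Jul 23:
  2046: Tue/Mon  2047: Wed/Tue  2048: Thu/Thu  2049: Sat/Fri  2050: Sun/Sat  2051: Mon/Sun  2052: Tue/Tue ✓  2053: Thu/Wed  2054: Fri/Thu  2055: Sat/Fri  2056: Sun/Sun  2057: Tue/Mon  2058: Wed/Tue  2059: Thu/Wed  …(16 more)…  2076: Thu/Thu  2077: Sat/Fri  2078: Sun/Sat  2079: Mon/Sun  2080: Tue/Tue ✓  2081: Thu/Wed  2082: Fri/Thu  2083: Sat/Fri  2084: Sun/Sun  2085: Tue/Mon  2086: Wed/Tue  2087: Thu/Wed  2088: Fri/Fri  2089: Sun/Sat
Both conditions hold in: 2052, 2080 — 2.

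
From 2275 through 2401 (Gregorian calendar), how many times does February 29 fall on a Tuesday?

Leap years in 2275–2401: 31 of them.
Feb 29 weekday advances by 5 (mod 7) from one leap year to the next four years later (or differs when a century non-leap intervenes).
Leap-day weekdays: 2276:Tue✓ 2280:Sun 2284:Fri 2288:Wed 2292:Mon 2296:Sat 2304:Mon 2308:Sat 2312:Thu 2316:Tue✓ 2320:Sun 2324:Fri 2328:Wed …(5 more)… 2352:Fri 2356:Wed 2360:Mon 2364:Sat 2368:Thu 2372:Tue✓ 2376:Sun 2380:Fri 2384:Wed 2388:Mon 2392:Sat 2396:Thu 2400:Tue✓
Tuesday: 2276, 2316, 2344, 2372, 2400 → 5.

5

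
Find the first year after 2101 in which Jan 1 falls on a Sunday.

2102

Jan 1 advances by 2 weekdays after a leap year and by 1 after a common year.
2101: Jan 1 is Saturday.
2102: Sunday
2102 begins on a Sunday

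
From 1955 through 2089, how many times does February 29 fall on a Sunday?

Leap years in 1955–2089: 34 of them.
Feb 29 weekday advances by 5 (mod 7) from one leap year to the next four years later (or differs when a century non-leap intervenes).
Leap-day weekdays: 1956:Wed 1960:Mon 1964:Sat 1968:Thu 1972:Tue 1976:Sun✓ 1980:Fri 1984:Wed 1988:Mon 1992:Sat 1996:Thu 2000:Tue 2004:Sun✓ …(8 more)… 2040:Wed 2044:Mon 2048:Sat 2052:Thu 2056:Tue 2060:Sun✓ 2064:Fri 2068:Wed 2072:Mon 2076:Sat 2080:Thu 2084:Tue 2088:Sun✓
Sunday: 1976, 2004, 2032, 2060, 2088 → 5.

5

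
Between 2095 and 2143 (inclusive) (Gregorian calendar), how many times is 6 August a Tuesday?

Track 6 August's weekday year by year (advancing +1, or +2 across a Feb 29):
  2095: Sat  2096: Mon (+2)  2097: Tue (+1) ✓  2098: Wed (+1)  2099: Thu (+1)
  2100: Fri (+1)  2101: Sat (+1)  2102: Sun (+1)  2103: Mon (+1)  2104: Wed (+2)
  2105: Thu (+1)  2106: Fri (+1)  2107: Sat (+1)  2108: Mon (+2)  … (21 more years) …
  2130: Sun (+1)  2131: Mon (+1)  2132: Wed (+2)  2133: Thu (+1)  2134: Fri (+1)
  2135: Sat (+1)  2136: Mon (+2)  2137: Tue (+1) ✓  2138: Wed (+1)  2139: Thu (+1)
  2140: Sat (+2)  2141: Sun (+1)  2142: Mon (+1)  2143: Tue (+1) ✓
Tuesday years: 2097, 2109, 2115, 2120, 2126, 2137, 2143 — 7 in total.

7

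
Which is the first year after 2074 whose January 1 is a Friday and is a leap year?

2112

Jan 1 advances by 2 weekdays after a leap year and by 1 after a common year.
2074: Jan 1 is Monday.
2075: Tuesday
2076: Wednesday (leap)
2077: Friday
2078: Saturday
2079: Sunday
2080: Monday (leap)
2081: Wednesday
2082: Thursday
2083: Friday
2084: Saturday (leap)
2085: Monday
2086: Tuesday
2087: Wednesday
2088: Thursday (leap)
2089: Saturday
2090: Sunday
2091: Monday
2092: Tuesday (leap)
2093: Thursday
2094: Friday
2095: Saturday
2096: Sunday (leap)
2097: Tuesday
2098: Wednesday
2099: Thursday
2100: Friday
2101: Saturday
2102: Sunday
2103: Monday
2104: Tuesday (leap)
2105: Thursday
2106: Friday
2107: Saturday
2108: Sunday (leap)
2109: Tuesday
2110: Wednesday
2111: Thursday
2112: Friday (leap)
2112 begins on a Friday and is a leap year.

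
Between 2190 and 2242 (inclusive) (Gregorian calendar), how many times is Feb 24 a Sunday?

Track Feb 24's weekday year by year (advancing +1, or +2 across a Feb 29):
  2190: Wed  2191: Thu (+1)  2192: Fri (+1)  2193: Sun (+2) ✓  2194: Mon (+1)
  2195: Tue (+1)  2196: Wed (+1)  2197: Fri (+2)  2198: Sat (+1)  2199: Sun (+1) ✓
  2200: Mon (+1)  2201: Tue (+1)  2202: Wed (+1)  2203: Thu (+1)  … (25 more years) …
  2229: Tue (+2)  2230: Wed (+1)  2231: Thu (+1)  2232: Fri (+1)  2233: Sun (+2) ✓
  2234: Mon (+1)  2235: Tue (+1)  2236: Wed (+1)  2237: Fri (+2)  2238: Sat (+1)
  2239: Sun (+1) ✓  2240: Mon (+1)  2241: Wed (+2)  2242: Thu (+1)
Sunday years: 2193, 2199, 2205, 2211, 2222, 2228, 2233, 2239 — 8 in total.

8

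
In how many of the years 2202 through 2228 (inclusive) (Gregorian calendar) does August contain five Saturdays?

August has 31 days; it has five Saturdays when Saturday falls among the first (month-length − 28) days — i.e. when August 1 is one of Saturday/Friday/Thursday.
August 1 by year: 2202:Sun 2203:Mon 2204:Wed 2205:Thu✓ 2206:Fri✓ 2207:Sat✓ 2208:Mon 2209:Tue 2210:Wed 2211:Thu✓ 2212:Sat✓ 2213:Sun 2214:Mon 2215:Tue 2216:Thu✓ 2217:Fri✓ 2218:Sat✓ 2219:Sun 2220:Tue 2221:Wed 2222:Thu✓ 2223:Fri✓ 2224:Sun 2225:Mon 2226:Tue 2227:Wed 2228:Fri✓
Years with five Saturdays: 2205, 2206, 2207, 2211, 2212, 2216, 2217, 2218, 2222, 2223, 2228 → 11.

11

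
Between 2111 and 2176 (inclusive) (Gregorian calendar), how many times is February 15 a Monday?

10

Track February 15's weekday year by year (advancing +1, or +2 across a Feb 29):
  2111: Sun  2112: Mon (+1) ✓  2113: Wed (+2)  2114: Thu (+1)  2115: Fri (+1)
  2116: Sat (+1)  2117: Mon (+2) ✓  2118: Tue (+1)  2119: Wed (+1)  2120: Thu (+1)
  2121: Sat (+2)  2122: Sun (+1)  2123: Mon (+1) ✓  2124: Tue (+1)  … (38 more years) …
  2163: Tue (+1)  2164: Wed (+1)  2165: Fri (+2)  2166: Sat (+1)  2167: Sun (+1)
  2168: Mon (+1) ✓  2169: Wed (+2)  2170: Thu (+1)  2171: Fri (+1)  2172: Sat (+1)
  2173: Mon (+2) ✓  2174: Tue (+1)  2175: Wed (+1)  2176: Thu (+1)
Monday years: 2112, 2117, 2123, 2134, 2140, 2145, 2151, 2162, 2168, 2173 — 10 in total.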